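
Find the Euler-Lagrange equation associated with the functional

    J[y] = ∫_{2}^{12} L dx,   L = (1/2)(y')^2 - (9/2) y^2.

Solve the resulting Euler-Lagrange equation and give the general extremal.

The Lagrangian is L = (1/2)(y')^2 - (9/2) y^2.
∂L/∂y = -9y.
∂L/∂y' = y'.
The Euler-Lagrange equation d/dx(∂L/∂y') − ∂L/∂y = 0 becomes:
    y'' + 9 y = 0
General solution: y(x) = A sin(3x) + B cos(3x), where A and B are arbitrary constants fixed by the endpoint conditions.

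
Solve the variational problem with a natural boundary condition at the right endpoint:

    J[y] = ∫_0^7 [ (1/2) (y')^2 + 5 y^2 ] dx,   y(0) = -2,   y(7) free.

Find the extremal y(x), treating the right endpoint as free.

The Lagrangian L = (1/2) (y')^2 + 5 y^2 gives
    ∂L/∂y = 10 y,   ∂L/∂y' = y'.
Euler-Lagrange: y'' − 10 y = 0.
With k = sqrt(10), the general solution is
    y(x) = A cosh(sqrt(10) x) + B sinh(sqrt(10) x).
Fixed left endpoint y(0) = -2 ⇒ A = -2.
The right endpoint x = 7 is free, so the natural (transversality) condition is ∂L/∂y' |_{x=7} = 0, i.e. y'(7) = 0.
Compute y'(x) = A k sinh(k x) + B k cosh(k x), so
    y'(7) = A k sinh(k·7) + B k cosh(k·7) = 0
    ⇒ B = −A tanh(k·7) = 2 tanh(sqrt(10)·7).
Therefore the extremal is
    y(x) = −2 cosh(sqrt(10) x) + 2 tanh(sqrt(10)·7) sinh(sqrt(10) x).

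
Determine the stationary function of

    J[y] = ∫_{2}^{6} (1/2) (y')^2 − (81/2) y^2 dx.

The Lagrangian is L = (1/2) (y')^2 − (81/2) y^2.
Compute ∂L/∂y = -81y, ∂L/∂y' = y'.
The Euler-Lagrange equation d/dx(∂L/∂y') − ∂L/∂y = 0 reduces to
    y'' + 81 y = 0.
Its general solution is
    y(x) = A sin(9x) + B cos(9x),
with A, B fixed by the endpoint conditions.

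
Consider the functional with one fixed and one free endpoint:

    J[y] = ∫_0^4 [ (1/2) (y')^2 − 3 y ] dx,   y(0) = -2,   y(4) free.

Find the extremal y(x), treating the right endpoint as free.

The Lagrangian L = (1/2) (y')^2 − 3 y gives
    ∂L/∂y = −3,   ∂L/∂y' = y'.
Euler-Lagrange: d/dx(y') − (−3) = 0, i.e. y'' + 3 = 0, so
    y(x) = −(3/2) x^2 + C1 x + C2.
Fixed left endpoint y(0) = -2 ⇒ C2 = -2.
The right endpoint x = 4 is free, so the natural (transversality) condition is ∂L/∂y' |_{x=4} = 0, i.e. y'(4) = 0.
Compute y'(x) = −3 x + C1, so y'(4) = −12 + C1 = 0 ⇒ C1 = 12.
Therefore the extremal is
    y(x) = −(3/2) x^2 + 12 x − 2.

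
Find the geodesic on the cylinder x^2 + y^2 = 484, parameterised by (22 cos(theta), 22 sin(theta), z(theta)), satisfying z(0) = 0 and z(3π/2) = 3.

Parameterise the cylinder of radius R = 22 as
    r(θ) = (22 cos θ, 22 sin θ, z(θ)).
The arc-length element is
    ds = sqrt(484 + (dz/dθ)^2) dθ,
so the Lagrangian is L = sqrt(484 + z'^2).
L depends on z' only, not on z or θ, so ∂L/∂z = 0 and
    ∂L/∂z' = z' / sqrt(484 + z'^2).
The Euler-Lagrange equation gives
    d/dθ( z' / sqrt(484 + z'^2) ) = 0,
so z' is constant. Integrating once:
    z(θ) = a θ + b,
a helix on the cylinder (a straight line when the cylinder is unrolled). The constants a, b are determined by the endpoint conditions.
With endpoint conditions z(0) = 0 and z(3π/2) = 3: from z(0) = b we get b = 0, and a·3π/2 + 0 = 3 gives a = 2/π, so
    z(θ) = (2/π) θ.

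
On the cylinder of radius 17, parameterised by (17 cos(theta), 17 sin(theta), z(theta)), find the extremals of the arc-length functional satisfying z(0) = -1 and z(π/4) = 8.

Parameterise the cylinder of radius R = 17 as
    r(θ) = (17 cos θ, 17 sin θ, z(θ)).
The arc-length element is
    ds = sqrt(289 + (dz/dθ)^2) dθ,
so the Lagrangian is L = sqrt(289 + z'^2).
L depends on z' only, not on z or θ, so ∂L/∂z = 0 and
    ∂L/∂z' = z' / sqrt(289 + z'^2).
The Euler-Lagrange equation gives
    d/dθ( z' / sqrt(289 + z'^2) ) = 0,
so z' is constant. Integrating once:
    z(θ) = a θ + b,
a helix on the cylinder (a straight line when the cylinder is unrolled). The constants a, b are determined by the endpoint conditions.
With endpoint conditions z(0) = -1 and z(π/4) = 8: from z(0) = b we get b = -1, and a·π/4 + -1 = 8 gives a = 36/π, so
    z(θ) = (36/π) θ − 1.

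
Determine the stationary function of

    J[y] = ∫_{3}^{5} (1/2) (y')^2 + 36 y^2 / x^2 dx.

The Lagrangian is L = (1/2) (y')^2 + 36 y^2 / x^2.
Compute ∂L/∂y = 72y/x^2, ∂L/∂y' = y'.
The Euler-Lagrange equation d/dx(∂L/∂y') − ∂L/∂y = 0 reduces to
    y'' − 72/x^2 · y = 0  (x > 0).
Its general solution is
    y(x) = A x^9 + B x^(-8),
with A, B fixed by the endpoint conditions.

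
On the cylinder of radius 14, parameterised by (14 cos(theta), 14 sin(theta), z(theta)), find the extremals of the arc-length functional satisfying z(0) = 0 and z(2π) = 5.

Parameterise the cylinder of radius R = 14 as
    r(θ) = (14 cos θ, 14 sin θ, z(θ)).
The arc-length element is
    ds = sqrt(196 + (dz/dθ)^2) dθ,
so the Lagrangian is L = sqrt(196 + z'^2).
L depends on z' only, not on z or θ, so ∂L/∂z = 0 and
    ∂L/∂z' = z' / sqrt(196 + z'^2).
The Euler-Lagrange equation gives
    d/dθ( z' / sqrt(196 + z'^2) ) = 0,
so z' is constant. Integrating once:
    z(θ) = a θ + b,
a helix on the cylinder (a straight line when the cylinder is unrolled). The constants a, b are determined by the endpoint conditions.
With endpoint conditions z(0) = 0 and z(2π) = 5: from z(0) = b we get b = 0, and a·2π + 0 = 5 gives a = 5/(2π), so
    z(θ) = (5/(2π)) θ.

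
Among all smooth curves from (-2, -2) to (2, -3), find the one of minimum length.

Arc-length functional: J[y] = ∫ sqrt(1 + (y')^2) dx.
Lagrangian L = sqrt(1 + (y')^2) has no explicit y dependence, so ∂L/∂y = 0 and the Euler-Lagrange equation gives
    d/dx( y' / sqrt(1 + (y')^2) ) = 0  ⇒  y' / sqrt(1 + (y')^2) = const.
Hence y' is constant, so y(x) is affine.
Fitting the endpoints (-2, -2) and (2, -3):
    slope m = ((-3) − (-2)) / (2 − (-2)) = -1/4,
    intercept c = (-2) − m·(-2) = -5/2.
Extremal: y(x) = (-1/4) x - 5/2.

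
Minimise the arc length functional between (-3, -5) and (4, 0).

Arc-length functional: J[y] = ∫ sqrt(1 + (y')^2) dx.
Lagrangian L = sqrt(1 + (y')^2) has no explicit y dependence, so ∂L/∂y = 0 and the Euler-Lagrange equation gives
    d/dx( y' / sqrt(1 + (y')^2) ) = 0  ⇒  y' / sqrt(1 + (y')^2) = const.
Hence y' is constant, so y(x) is affine.
Fitting the endpoints (-3, -5) and (4, 0):
    slope m = (0 − (-5)) / (4 − (-3)) = 5/7,
    intercept c = (-5) − m·(-3) = -20/7.
Extremal: y(x) = (5/7) x - 20/7.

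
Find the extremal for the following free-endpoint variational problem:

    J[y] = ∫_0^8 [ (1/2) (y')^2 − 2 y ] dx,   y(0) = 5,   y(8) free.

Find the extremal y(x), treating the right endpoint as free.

The Lagrangian L = (1/2) (y')^2 − 2 y gives
    ∂L/∂y = −2,   ∂L/∂y' = y'.
Euler-Lagrange: d/dx(y') − (−2) = 0, i.e. y'' + 2 = 0, so
    y(x) = −(2/2) x^2 + C1 x + C2.
Fixed left endpoint y(0) = 5 ⇒ C2 = 5.
The right endpoint x = 8 is free, so the natural (transversality) condition is ∂L/∂y' |_{x=8} = 0, i.e. y'(8) = 0.
Compute y'(x) = −2 x + C1, so y'(8) = −16 + C1 = 0 ⇒ C1 = 16.
Therefore the extremal is
    y(x) = −x^2 + 16 x + 5.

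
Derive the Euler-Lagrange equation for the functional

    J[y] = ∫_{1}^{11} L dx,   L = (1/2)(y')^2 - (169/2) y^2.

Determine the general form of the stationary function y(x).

The Lagrangian is L = (1/2)(y')^2 - (169/2) y^2.
∂L/∂y = -169y.
∂L/∂y' = y'.
The Euler-Lagrange equation d/dx(∂L/∂y') − ∂L/∂y = 0 becomes:
    y'' + 169 y = 0
General solution: y(x) = A sin(13x) + B cos(13x), where A and B are arbitrary constants fixed by the endpoint conditions.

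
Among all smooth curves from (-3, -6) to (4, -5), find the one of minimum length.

Arc-length functional: J[y] = ∫ sqrt(1 + (y')^2) dx.
Lagrangian L = sqrt(1 + (y')^2) has no explicit y dependence, so ∂L/∂y = 0 and the Euler-Lagrange equation gives
    d/dx( y' / sqrt(1 + (y')^2) ) = 0  ⇒  y' / sqrt(1 + (y')^2) = const.
Hence y' is constant, so y(x) is affine.
Fitting the endpoints (-3, -6) and (4, -5):
    slope m = ((-5) − (-6)) / (4 − (-3)) = 1/7,
    intercept c = (-6) − m·(-3) = -39/7.
Extremal: y(x) = (1/7) x - 39/7.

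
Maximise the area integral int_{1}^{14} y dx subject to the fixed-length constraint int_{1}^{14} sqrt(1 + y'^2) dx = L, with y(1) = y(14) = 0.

Set up the augmented Lagrangian using a multiplier λ for the length constraint:
    F(y, y') = y − λ sqrt(1 + y'^2).
F has no explicit x dependence, so the Beltrami identity yields a first integral
    F − y' ∂F/∂y' = C.
Compute ∂F/∂y' = −λ y' / sqrt(1 + y'^2). Then
    y − λ sqrt(1 + y'^2) + λ y'^2 / sqrt(1 + y'^2) = C
    ⇒  y − λ / sqrt(1 + y'^2) = C.
Solving for y' and integrating gives
    (x − a)^2 + (y − b)^2 = λ^2,
a circular arc of radius λ. The constants a, b are determined by the endpoint conditions y(1) = y(14) = 0, and λ is fixed implicitly by the length constraint
    ∫_{1}^{14} sqrt(1 + y'^2) dx = L.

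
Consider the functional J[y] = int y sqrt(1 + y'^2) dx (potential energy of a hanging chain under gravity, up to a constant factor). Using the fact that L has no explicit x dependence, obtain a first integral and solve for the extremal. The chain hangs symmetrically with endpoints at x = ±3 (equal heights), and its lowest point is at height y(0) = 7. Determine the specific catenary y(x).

The Lagrangian L(y, y') = y sqrt(1 + y'^2) has no explicit x dependence, so the Beltrami identity applies:
    L − y' ∂L/∂y' = C.
Compute ∂L/∂y' = y · y' / sqrt(1 + y'^2). Then
    L − y' ∂L/∂y'
    = y sqrt(1 + y'^2) − y · y'^2 / sqrt(1 + y'^2)
    = y (1 + y'^2 − y'^2) / sqrt(1 + y'^2)
    = y / sqrt(1 + y'^2) = C.
Squaring gives y^2 = C^2 (1 + y'^2), i.e.
    y'^2 = y^2 / C^2 − 1.
Separating variables,
    dy / sqrt(y^2 − C^2) = dx / C,
and integrating gives arccosh(y / C) = (x − a)/C, so
    y(x) = C cosh((x − a)/C),
the catenary. The constants C and a are fixed by the two endpoint conditions (and, for the hanging-chain problem, the length constraint selects C).
Now fit the given data. The endpoints x = ±3 are symmetric at equal height, so the catenary is even about its minimum: a = 0 and y(x) = C cosh(x/C). The lowest point is y(0) = C cosh(0) = C, and we are told y(0) = 7, so C = 7. Therefore
    y(x) = 7 cosh(x/7),
and at the endpoints
    y(±3) = 7 cosh(3/7).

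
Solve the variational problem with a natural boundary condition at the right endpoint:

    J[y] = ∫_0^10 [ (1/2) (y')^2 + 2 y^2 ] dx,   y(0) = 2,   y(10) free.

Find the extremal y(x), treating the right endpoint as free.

The Lagrangian L = (1/2) (y')^2 + 2 y^2 gives
    ∂L/∂y = 4 y,   ∂L/∂y' = y'.
Euler-Lagrange: y'' − 4 y = 0.
With k = 2, the general solution is
    y(x) = A cosh(2 x) + B sinh(2 x).
Fixed left endpoint y(0) = 2 ⇒ A = 2.
The right endpoint x = 10 is free, so the natural (transversality) condition is ∂L/∂y' |_{x=10} = 0, i.e. y'(10) = 0.
Compute y'(x) = A k sinh(k x) + B k cosh(k x), so
    y'(10) = A k sinh(k·10) + B k cosh(k·10) = 0
    ⇒ B = −A tanh(k·10) = − 2 tanh(2·10).
Therefore the extremal is
    y(x) = 2 cosh(2 x) − 2 tanh(2·10) sinh(2 x).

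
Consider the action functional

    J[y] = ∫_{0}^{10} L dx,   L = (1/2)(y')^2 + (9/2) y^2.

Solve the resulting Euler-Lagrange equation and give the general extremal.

The Lagrangian is L = (1/2)(y')^2 + (9/2) y^2.
∂L/∂y = 9y.
∂L/∂y' = y'.
The Euler-Lagrange equation d/dx(∂L/∂y') − ∂L/∂y = 0 becomes:
    y'' - 9 y = 0
General solution: y(x) = A e^(3x) + B e^(-3x), where A and B are arbitrary constants fixed by the endpoint conditions.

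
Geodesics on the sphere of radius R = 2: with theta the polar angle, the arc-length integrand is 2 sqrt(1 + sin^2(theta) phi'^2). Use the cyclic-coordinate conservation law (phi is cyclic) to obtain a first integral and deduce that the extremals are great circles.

On the sphere of radius R = 2 with spherical coordinates (θ, φ), the induced metric is
    ds^2 = 4(dθ^2 + sin^2(θ) dφ^2).
Parameterise by θ; the arc-length functional is
    J[φ] = ∫ 2 sqrt(1 + sin^2(θ) (dφ/dθ)^2) dθ,
so L = 2 sqrt(1 + sin^2(θ) φ'^2). Compute
    ∂L/∂φ = 0  (L has no explicit φ dependence),
    ∂L/∂φ' = 2 sin^2(θ) φ' / sqrt(1 + sin^2(θ) φ'^2).
Since ∂L/∂φ = 0, the Euler-Lagrange equation
    d/dθ(∂L/∂φ') − ∂L/∂φ = 0
reduces to d/dθ(∂L/∂φ') = 0, i.e. the momentum conjugate to φ is conserved:
    2 sin^2(θ) φ' / sqrt(1 + sin^2(θ) φ'^2) = C.
The overall factor of 2 is constant, so dividing through gives Clairaut's relation sin^2(θ) φ' / sqrt(1 + sin^2(θ) φ'^2) = C' (with C' = C/2). Solving for φ' and integrating gives the great-circle family
    cot(θ) = A cos(φ − φ_0),
i.e. the intersection of the sphere with a plane through the origin. The two constants A and φ_0 (equivalently C and one phase) are fixed by the two endpoint conditions.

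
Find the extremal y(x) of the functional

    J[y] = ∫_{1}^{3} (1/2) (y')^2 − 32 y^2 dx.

The Lagrangian is L = (1/2) (y')^2 − 32 y^2.
Compute ∂L/∂y = -64y, ∂L/∂y' = y'.
The Euler-Lagrange equation d/dx(∂L/∂y') − ∂L/∂y = 0 reduces to
    y'' + 64 y = 0.
Its general solution is
    y(x) = A sin(8x) + B cos(8x),
with A, B fixed by the endpoint conditions.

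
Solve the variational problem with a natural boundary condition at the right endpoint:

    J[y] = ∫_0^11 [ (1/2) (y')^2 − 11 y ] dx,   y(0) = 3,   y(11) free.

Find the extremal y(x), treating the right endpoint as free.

The Lagrangian L = (1/2) (y')^2 − 11 y gives
    ∂L/∂y = −11,   ∂L/∂y' = y'.
Euler-Lagrange: d/dx(y') − (−11) = 0, i.e. y'' + 11 = 0, so
    y(x) = −(11/2) x^2 + C1 x + C2.
Fixed left endpoint y(0) = 3 ⇒ C2 = 3.
The right endpoint x = 11 is free, so the natural (transversality) condition is ∂L/∂y' |_{x=11} = 0, i.e. y'(11) = 0.
Compute y'(x) = −11 x + C1, so y'(11) = −121 + C1 = 0 ⇒ C1 = 121.
Therefore the extremal is
    y(x) = −(11/2) x^2 + 121 x + 3.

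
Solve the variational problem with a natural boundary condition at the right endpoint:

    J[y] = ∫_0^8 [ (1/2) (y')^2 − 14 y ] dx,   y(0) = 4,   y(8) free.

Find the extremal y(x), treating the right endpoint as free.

The Lagrangian L = (1/2) (y')^2 − 14 y gives
    ∂L/∂y = −14,   ∂L/∂y' = y'.
Euler-Lagrange: d/dx(y') − (−14) = 0, i.e. y'' + 14 = 0, so
    y(x) = −(14/2) x^2 + C1 x + C2.
Fixed left endpoint y(0) = 4 ⇒ C2 = 4.
The right endpoint x = 8 is free, so the natural (transversality) condition is ∂L/∂y' |_{x=8} = 0, i.e. y'(8) = 0.
Compute y'(x) = −14 x + C1, so y'(8) = −112 + C1 = 0 ⇒ C1 = 112.
Therefore the extremal is
    y(x) = −7 x^2 + 112 x + 4.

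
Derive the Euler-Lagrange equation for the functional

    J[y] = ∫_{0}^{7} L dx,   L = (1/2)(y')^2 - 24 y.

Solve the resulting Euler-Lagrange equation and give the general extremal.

The Lagrangian is L = (1/2)(y')^2 - 24 y.
∂L/∂y = -24.
∂L/∂y' = y'.
The Euler-Lagrange equation d/dx(∂L/∂y') − ∂L/∂y = 0 becomes:
    y'' + 24 = 0
General solution: y(x) = -12 x^2 + A x + B, where A and B are arbitrary constants fixed by the endpoint conditions.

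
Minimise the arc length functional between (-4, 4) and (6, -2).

Arc-length functional: J[y] = ∫ sqrt(1 + (y')^2) dx.
Lagrangian L = sqrt(1 + (y')^2) has no explicit y dependence, so ∂L/∂y = 0 and the Euler-Lagrange equation gives
    d/dx( y' / sqrt(1 + (y')^2) ) = 0  ⇒  y' / sqrt(1 + (y')^2) = const.
Hence y' is constant, so y(x) is affine.
Fitting the endpoints (-4, 4) and (6, -2):
    slope m = ((-2) − 4) / (6 − (-4)) = -3/5,
    intercept c = 4 − m·(-4) = 8/5.
Extremal: y(x) = (-3/5) x + 8/5.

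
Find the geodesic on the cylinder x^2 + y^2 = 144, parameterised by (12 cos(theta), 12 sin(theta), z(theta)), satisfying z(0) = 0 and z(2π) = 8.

Parameterise the cylinder of radius R = 12 as
    r(θ) = (12 cos θ, 12 sin θ, z(θ)).
The arc-length element is
    ds = sqrt(144 + (dz/dθ)^2) dθ,
so the Lagrangian is L = sqrt(144 + z'^2).
L depends on z' only, not on z or θ, so ∂L/∂z = 0 and
    ∂L/∂z' = z' / sqrt(144 + z'^2).
The Euler-Lagrange equation gives
    d/dθ( z' / sqrt(144 + z'^2) ) = 0,
so z' is constant. Integrating once:
    z(θ) = a θ + b,
a helix on the cylinder (a straight line when the cylinder is unrolled). The constants a, b are determined by the endpoint conditions.
With endpoint conditions z(0) = 0 and z(2π) = 8: from z(0) = b we get b = 0, and a·2π + 0 = 8 gives a = 4/π, so
    z(θ) = (4/π) θ.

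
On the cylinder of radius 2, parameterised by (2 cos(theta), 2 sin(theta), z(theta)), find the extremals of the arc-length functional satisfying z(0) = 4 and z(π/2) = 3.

Parameterise the cylinder of radius R = 2 as
    r(θ) = (2 cos θ, 2 sin θ, z(θ)).
The arc-length element is
    ds = sqrt(4 + (dz/dθ)^2) dθ,
so the Lagrangian is L = sqrt(4 + z'^2).
L depends on z' only, not on z or θ, so ∂L/∂z = 0 and
    ∂L/∂z' = z' / sqrt(4 + z'^2).
The Euler-Lagrange equation gives
    d/dθ( z' / sqrt(4 + z'^2) ) = 0,
so z' is constant. Integrating once:
    z(θ) = a θ + b,
a helix on the cylinder (a straight line when the cylinder is unrolled). The constants a, b are determined by the endpoint conditions.
With endpoint conditions z(0) = 4 and z(π/2) = 3: from z(0) = b we get b = 4, and a·π/2 + 4 = 3 gives a = -2/π, so
    z(θ) = (-2/π) θ + 4.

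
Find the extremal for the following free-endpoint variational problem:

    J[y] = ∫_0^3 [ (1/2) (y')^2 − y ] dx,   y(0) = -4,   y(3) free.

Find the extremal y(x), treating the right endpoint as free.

The Lagrangian L = (1/2) (y')^2 − y gives
    ∂L/∂y = −1,   ∂L/∂y' = y'.
Euler-Lagrange: d/dx(y') − (−1) = 0, i.e. y'' + 1 = 0, so
    y(x) = −(1/2) x^2 + C1 x + C2.
Fixed left endpoint y(0) = -4 ⇒ C2 = -4.
The right endpoint x = 3 is free, so the natural (transversality) condition is ∂L/∂y' |_{x=3} = 0, i.e. y'(3) = 0.
Compute y'(x) = −1 x + C1, so y'(3) = −3 + C1 = 0 ⇒ C1 = 3.
Therefore the extremal is
    y(x) = −x^2/2 + 3 x − 4.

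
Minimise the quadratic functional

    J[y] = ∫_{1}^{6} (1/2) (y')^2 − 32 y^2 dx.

The Lagrangian is L = (1/2) (y')^2 − 32 y^2.
Compute ∂L/∂y = -64y, ∂L/∂y' = y'.
The Euler-Lagrange equation d/dx(∂L/∂y') − ∂L/∂y = 0 reduces to
    y'' + 64 y = 0.
Its general solution is
    y(x) = A sin(8x) + B cos(8x),
with A, B fixed by the endpoint conditions.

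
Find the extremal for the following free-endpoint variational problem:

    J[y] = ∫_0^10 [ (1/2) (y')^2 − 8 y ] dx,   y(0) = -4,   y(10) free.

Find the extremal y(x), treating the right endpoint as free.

The Lagrangian L = (1/2) (y')^2 − 8 y gives
    ∂L/∂y = −8,   ∂L/∂y' = y'.
Euler-Lagrange: d/dx(y') − (−8) = 0, i.e. y'' + 8 = 0, so
    y(x) = −(8/2) x^2 + C1 x + C2.
Fixed left endpoint y(0) = -4 ⇒ C2 = -4.
The right endpoint x = 10 is free, so the natural (transversality) condition is ∂L/∂y' |_{x=10} = 0, i.e. y'(10) = 0.
Compute y'(x) = −8 x + C1, so y'(10) = −80 + C1 = 0 ⇒ C1 = 80.
Therefore the extremal is
    y(x) = −4 x^2 + 80 x − 4.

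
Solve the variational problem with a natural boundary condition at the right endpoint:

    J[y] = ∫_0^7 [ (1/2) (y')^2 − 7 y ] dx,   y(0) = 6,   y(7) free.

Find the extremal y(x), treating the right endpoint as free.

The Lagrangian L = (1/2) (y')^2 − 7 y gives
    ∂L/∂y = −7,   ∂L/∂y' = y'.
Euler-Lagrange: d/dx(y') − (−7) = 0, i.e. y'' + 7 = 0, so
    y(x) = −(7/2) x^2 + C1 x + C2.
Fixed left endpoint y(0) = 6 ⇒ C2 = 6.
The right endpoint x = 7 is free, so the natural (transversality) condition is ∂L/∂y' |_{x=7} = 0, i.e. y'(7) = 0.
Compute y'(x) = −7 x + C1, so y'(7) = −49 + C1 = 0 ⇒ C1 = 49.
Therefore the extremal is
    y(x) = −(7/2) x^2 + 49 x + 6.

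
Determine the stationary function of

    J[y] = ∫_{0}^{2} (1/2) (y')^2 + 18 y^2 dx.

The Lagrangian is L = (1/2) (y')^2 + 18 y^2.
Compute ∂L/∂y = 36y, ∂L/∂y' = y'.
The Euler-Lagrange equation d/dx(∂L/∂y') − ∂L/∂y = 0 reduces to
    y'' − 36 y = 0.
Its general solution is
    y(x) = A e^(6x) + B e^(−6x),
with A, B fixed by the endpoint conditions.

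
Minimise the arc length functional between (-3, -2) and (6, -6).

Arc-length functional: J[y] = ∫ sqrt(1 + (y')^2) dx.
Lagrangian L = sqrt(1 + (y')^2) has no explicit y dependence, so ∂L/∂y = 0 and the Euler-Lagrange equation gives
    d/dx( y' / sqrt(1 + (y')^2) ) = 0  ⇒  y' / sqrt(1 + (y')^2) = const.
Hence y' is constant, so y(x) is affine.
Fitting the endpoints (-3, -2) and (6, -6):
    slope m = ((-6) − (-2)) / (6 − (-3)) = -4/9,
    intercept c = (-2) − m·(-3) = -10/3.
Extremal: y(x) = (-4/9) x - 10/3.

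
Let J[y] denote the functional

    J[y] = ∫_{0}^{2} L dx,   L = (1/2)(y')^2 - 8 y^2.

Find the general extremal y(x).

The Lagrangian is L = (1/2)(y')^2 - 8 y^2.
∂L/∂y = -16y.
∂L/∂y' = y'.
The Euler-Lagrange equation d/dx(∂L/∂y') − ∂L/∂y = 0 becomes:
    y'' + 16 y = 0
General solution: y(x) = A sin(4x) + B cos(4x), where A and B are arbitrary constants fixed by the endpoint conditions.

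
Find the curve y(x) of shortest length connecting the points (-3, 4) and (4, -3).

Arc-length functional: J[y] = ∫ sqrt(1 + (y')^2) dx.
Lagrangian L = sqrt(1 + (y')^2) has no explicit y dependence, so ∂L/∂y = 0 and the Euler-Lagrange equation gives
    d/dx( y' / sqrt(1 + (y')^2) ) = 0  ⇒  y' / sqrt(1 + (y')^2) = const.
Hence y' is constant, so y(x) is affine.
Fitting the endpoints (-3, 4) and (4, -3):
    slope m = ((-3) − 4) / (4 − (-3)) = -1,
    intercept c = 4 − m·(-3) = 1.
Extremal: y(x) = -x + 1.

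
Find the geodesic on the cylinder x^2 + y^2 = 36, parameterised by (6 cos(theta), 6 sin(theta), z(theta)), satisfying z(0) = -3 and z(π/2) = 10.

Parameterise the cylinder of radius R = 6 as
    r(θ) = (6 cos θ, 6 sin θ, z(θ)).
The arc-length element is
    ds = sqrt(36 + (dz/dθ)^2) dθ,
so the Lagrangian is L = sqrt(36 + z'^2).
L depends on z' only, not on z or θ, so ∂L/∂z = 0 and
    ∂L/∂z' = z' / sqrt(36 + z'^2).
The Euler-Lagrange equation gives
    d/dθ( z' / sqrt(36 + z'^2) ) = 0,
so z' is constant. Integrating once:
    z(θ) = a θ + b,
a helix on the cylinder (a straight line when the cylinder is unrolled). The constants a, b are determined by the endpoint conditions.
With endpoint conditions z(0) = -3 and z(π/2) = 10: from z(0) = b we get b = -3, and a·π/2 + -3 = 10 gives a = 26/π, so
    z(θ) = (26/π) θ − 3.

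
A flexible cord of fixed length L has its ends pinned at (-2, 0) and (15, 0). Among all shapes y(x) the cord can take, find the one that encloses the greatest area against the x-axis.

Set up the augmented Lagrangian using a multiplier λ for the length constraint:
    F(y, y') = y − λ sqrt(1 + y'^2).
F has no explicit x dependence, so the Beltrami identity yields a first integral
    F − y' ∂F/∂y' = C.
Compute ∂F/∂y' = −λ y' / sqrt(1 + y'^2). Then
    y − λ sqrt(1 + y'^2) + λ y'^2 / sqrt(1 + y'^2) = C
    ⇒  y − λ / sqrt(1 + y'^2) = C.
Solving for y' and integrating gives
    (x − a)^2 + (y − b)^2 = λ^2,
a circular arc of radius λ. The constants a, b are determined by the endpoint conditions y(-2) = y(15) = 0, and λ is fixed implicitly by the length constraint
    ∫_{-2}^{15} sqrt(1 + y'^2) dx = L.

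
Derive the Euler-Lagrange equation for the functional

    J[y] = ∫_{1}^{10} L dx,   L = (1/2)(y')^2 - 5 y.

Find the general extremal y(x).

The Lagrangian is L = (1/2)(y')^2 - 5 y.
∂L/∂y = -5.
∂L/∂y' = y'.
The Euler-Lagrange equation d/dx(∂L/∂y') − ∂L/∂y = 0 becomes:
    y'' + 5 = 0
General solution: y(x) = -(5/2) x^2 + A x + B, where A and B are arbitrary constants fixed by the endpoint conditions.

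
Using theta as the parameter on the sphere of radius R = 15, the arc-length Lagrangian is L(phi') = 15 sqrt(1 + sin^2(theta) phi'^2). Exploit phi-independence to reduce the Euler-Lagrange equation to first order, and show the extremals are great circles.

On the sphere of radius R = 15 with spherical coordinates (θ, φ), the induced metric is
    ds^2 = 225(dθ^2 + sin^2(θ) dφ^2).
Parameterise by θ; the arc-length functional is
    J[φ] = ∫ 15 sqrt(1 + sin^2(θ) (dφ/dθ)^2) dθ,
so L = 15 sqrt(1 + sin^2(θ) φ'^2). Compute
    ∂L/∂φ = 0  (L has no explicit φ dependence),
    ∂L/∂φ' = 15 sin^2(θ) φ' / sqrt(1 + sin^2(θ) φ'^2).
Since ∂L/∂φ = 0, the Euler-Lagrange equation
    d/dθ(∂L/∂φ') − ∂L/∂φ = 0
reduces to d/dθ(∂L/∂φ') = 0, i.e. the momentum conjugate to φ is conserved:
    15 sin^2(θ) φ' / sqrt(1 + sin^2(θ) φ'^2) = C.
The overall factor of 15 is constant, so dividing through gives Clairaut's relation sin^2(θ) φ' / sqrt(1 + sin^2(θ) φ'^2) = C' (with C' = C/15). Solving for φ' and integrating gives the great-circle family
    cot(θ) = A cos(φ − φ_0),
i.e. the intersection of the sphere with a plane through the origin. The two constants A and φ_0 (equivalently C and one phase) are fixed by the two endpoint conditions.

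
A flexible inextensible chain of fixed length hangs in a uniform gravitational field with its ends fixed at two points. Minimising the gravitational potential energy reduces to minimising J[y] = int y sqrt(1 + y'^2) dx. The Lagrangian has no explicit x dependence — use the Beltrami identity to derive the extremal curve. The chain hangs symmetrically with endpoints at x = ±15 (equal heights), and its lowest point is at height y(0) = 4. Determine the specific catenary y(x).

The Lagrangian L(y, y') = y sqrt(1 + y'^2) has no explicit x dependence, so the Beltrami identity applies:
    L − y' ∂L/∂y' = C.
Compute ∂L/∂y' = y · y' / sqrt(1 + y'^2). Then
    L − y' ∂L/∂y'
    = y sqrt(1 + y'^2) − y · y'^2 / sqrt(1 + y'^2)
    = y (1 + y'^2 − y'^2) / sqrt(1 + y'^2)
    = y / sqrt(1 + y'^2) = C.
Squaring gives y^2 = C^2 (1 + y'^2), i.e.
    y'^2 = y^2 / C^2 − 1.
Separating variables,
    dy / sqrt(y^2 − C^2) = dx / C,
and integrating gives arccosh(y / C) = (x − a)/C, so
    y(x) = C cosh((x − a)/C),
the catenary. The constants C and a are fixed by the two endpoint conditions (and, for the hanging-chain problem, the length constraint selects C).
Now fit the given data. The endpoints x = ±15 are symmetric at equal height, so the catenary is even about its minimum: a = 0 and y(x) = C cosh(x/C). The lowest point is y(0) = C cosh(0) = C, and we are told y(0) = 4, so C = 4. Therefore
    y(x) = 4 cosh(x/4),
and at the endpoints
    y(±15) = 4 cosh(15/4).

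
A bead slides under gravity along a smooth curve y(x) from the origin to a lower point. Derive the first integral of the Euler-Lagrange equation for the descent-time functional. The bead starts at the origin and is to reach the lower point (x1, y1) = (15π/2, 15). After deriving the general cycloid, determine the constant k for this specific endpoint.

The Lagrangian L = sqrt((1 + y'^2) / y) has no explicit x dependence, so the Beltrami identity applies:
    L − y' ∂L/∂y' = C.
Compute ∂L/∂y' = y' / sqrt(y (1 + y'^2)).
Substitute:
    sqrt((1 + y'^2)/y) − y'·y' / sqrt(y (1 + y'^2))
    = (1 + y'^2) / sqrt(y (1 + y'^2)) − y'^2 / sqrt(y (1 + y'^2))
    = 1 / sqrt(y (1 + y'^2)) = C.
Squaring and rearranging gives the first integral
    y (1 + y'^2) = 1/C^2 =: k   (constant).
Solving this first-order ODE by the substitution
    y = (k/2)(1 − cos θ)
yields the cycloid parameterisation
    x(θ) = (k/2)(θ − sin θ),   y(θ) = (k/2)(1 − cos θ).
The constant k is fixed by the endpoint condition.
Now fit the given lower endpoint (x1, y1) = (15π/2, 15). At the bottom of the first arch (θ = π), the parametric equations give
    y(π) = (k/2)(1 − cos π) = k,
    x(π) = (k/2)(π − sin π) = kπ/2.
Matching y(π) = 15 gives k = 15, consistent with x(π) = 15π/2. Therefore the specific cycloid is
    x(θ) = (15/2)(θ − sin θ),   y(θ) = (15/2)(1 − cos θ).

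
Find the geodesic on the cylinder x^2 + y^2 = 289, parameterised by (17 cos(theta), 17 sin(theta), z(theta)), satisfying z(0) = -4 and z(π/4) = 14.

Parameterise the cylinder of radius R = 17 as
    r(θ) = (17 cos θ, 17 sin θ, z(θ)).
The arc-length element is
    ds = sqrt(289 + (dz/dθ)^2) dθ,
so the Lagrangian is L = sqrt(289 + z'^2).
L depends on z' only, not on z or θ, so ∂L/∂z = 0 and
    ∂L/∂z' = z' / sqrt(289 + z'^2).
The Euler-Lagrange equation gives
    d/dθ( z' / sqrt(289 + z'^2) ) = 0,
so z' is constant. Integrating once:
    z(θ) = a θ + b,
a helix on the cylinder (a straight line when the cylinder is unrolled). The constants a, b are determined by the endpoint conditions.
With endpoint conditions z(0) = -4 and z(π/4) = 14: from z(0) = b we get b = -4, and a·π/4 + -4 = 14 gives a = 72/π, so
    z(θ) = (72/π) θ − 4.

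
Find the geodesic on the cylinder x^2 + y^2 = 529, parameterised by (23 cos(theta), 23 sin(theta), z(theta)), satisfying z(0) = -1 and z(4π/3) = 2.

Parameterise the cylinder of radius R = 23 as
    r(θ) = (23 cos θ, 23 sin θ, z(θ)).
The arc-length element is
    ds = sqrt(529 + (dz/dθ)^2) dθ,
so the Lagrangian is L = sqrt(529 + z'^2).
L depends on z' only, not on z or θ, so ∂L/∂z = 0 and
    ∂L/∂z' = z' / sqrt(529 + z'^2).
The Euler-Lagrange equation gives
    d/dθ( z' / sqrt(529 + z'^2) ) = 0,
so z' is constant. Integrating once:
    z(θ) = a θ + b,
a helix on the cylinder (a straight line when the cylinder is unrolled). The constants a, b are determined by the endpoint conditions.
With endpoint conditions z(0) = -1 and z(4π/3) = 2: from z(0) = b we get b = -1, and a·4π/3 + -1 = 2 gives a = 9/(4π), so
    z(θ) = (9/(4π)) θ − 1.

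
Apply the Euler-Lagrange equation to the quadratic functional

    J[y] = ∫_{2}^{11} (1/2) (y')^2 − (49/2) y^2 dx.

The Lagrangian is L = (1/2) (y')^2 − (49/2) y^2.
Compute ∂L/∂y = -49y, ∂L/∂y' = y'.
The Euler-Lagrange equation d/dx(∂L/∂y') − ∂L/∂y = 0 reduces to
    y'' + 49 y = 0.
Its general solution is
    y(x) = A sin(7x) + B cos(7x),
with A, B fixed by the endpoint conditions.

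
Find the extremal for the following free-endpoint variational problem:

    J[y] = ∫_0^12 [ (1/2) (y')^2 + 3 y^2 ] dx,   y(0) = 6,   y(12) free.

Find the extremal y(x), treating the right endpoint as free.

The Lagrangian L = (1/2) (y')^2 + 3 y^2 gives
    ∂L/∂y = 6 y,   ∂L/∂y' = y'.
Euler-Lagrange: y'' − 6 y = 0.
With k = sqrt(6), the general solution is
    y(x) = A cosh(sqrt(6) x) + B sinh(sqrt(6) x).
Fixed left endpoint y(0) = 6 ⇒ A = 6.
The right endpoint x = 12 is free, so the natural (transversality) condition is ∂L/∂y' |_{x=12} = 0, i.e. y'(12) = 0.
Compute y'(x) = A k sinh(k x) + B k cosh(k x), so
    y'(12) = A k sinh(k·12) + B k cosh(k·12) = 0
    ⇒ B = −A tanh(k·12) = − 6 tanh(sqrt(6)·12).
Therefore the extremal is
    y(x) = 6 cosh(sqrt(6) x) − 6 tanh(sqrt(6)·12) sinh(sqrt(6) x).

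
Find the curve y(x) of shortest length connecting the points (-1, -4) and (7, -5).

Arc-length functional: J[y] = ∫ sqrt(1 + (y')^2) dx.
Lagrangian L = sqrt(1 + (y')^2) has no explicit y dependence, so ∂L/∂y = 0 and the Euler-Lagrange equation gives
    d/dx( y' / sqrt(1 + (y')^2) ) = 0  ⇒  y' / sqrt(1 + (y')^2) = const.
Hence y' is constant, so y(x) is affine.
Fitting the endpoints (-1, -4) and (7, -5):
    slope m = ((-5) − (-4)) / (7 − (-1)) = -1/8,
    intercept c = (-4) − m·(-1) = -33/8.
Extremal: y(x) = (-1/8) x - 33/8.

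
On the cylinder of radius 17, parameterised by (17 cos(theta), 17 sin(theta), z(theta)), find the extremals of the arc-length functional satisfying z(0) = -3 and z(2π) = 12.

Parameterise the cylinder of radius R = 17 as
    r(θ) = (17 cos θ, 17 sin θ, z(θ)).
The arc-length element is
    ds = sqrt(289 + (dz/dθ)^2) dθ,
so the Lagrangian is L = sqrt(289 + z'^2).
L depends on z' only, not on z or θ, so ∂L/∂z = 0 and
    ∂L/∂z' = z' / sqrt(289 + z'^2).
The Euler-Lagrange equation gives
    d/dθ( z' / sqrt(289 + z'^2) ) = 0,
so z' is constant. Integrating once:
    z(θ) = a θ + b,
a helix on the cylinder (a straight line when the cylinder is unrolled). The constants a, b are determined by the endpoint conditions.
With endpoint conditions z(0) = -3 and z(2π) = 12: from z(0) = b we get b = -3, and a·2π + -3 = 12 gives a = 15/(2π), so
    z(θ) = (15/(2π)) θ − 3.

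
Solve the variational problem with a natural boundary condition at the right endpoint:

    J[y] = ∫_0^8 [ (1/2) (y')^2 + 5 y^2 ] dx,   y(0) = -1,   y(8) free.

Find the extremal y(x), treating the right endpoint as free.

The Lagrangian L = (1/2) (y')^2 + 5 y^2 gives
    ∂L/∂y = 10 y,   ∂L/∂y' = y'.
Euler-Lagrange: y'' − 10 y = 0.
With k = sqrt(10), the general solution is
    y(x) = A cosh(sqrt(10) x) + B sinh(sqrt(10) x).
Fixed left endpoint y(0) = -1 ⇒ A = -1.
The right endpoint x = 8 is free, so the natural (transversality) condition is ∂L/∂y' |_{x=8} = 0, i.e. y'(8) = 0.
Compute y'(x) = A k sinh(k x) + B k cosh(k x), so
    y'(8) = A k sinh(k·8) + B k cosh(k·8) = 0
    ⇒ B = −A tanh(k·8) = tanh(sqrt(10)·8).
Therefore the extremal is
    y(x) = −cosh(sqrt(10) x) + tanh(sqrt(10)·8) sinh(sqrt(10) x).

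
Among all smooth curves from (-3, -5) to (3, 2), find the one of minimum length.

Arc-length functional: J[y] = ∫ sqrt(1 + (y')^2) dx.
Lagrangian L = sqrt(1 + (y')^2) has no explicit y dependence, so ∂L/∂y = 0 and the Euler-Lagrange equation gives
    d/dx( y' / sqrt(1 + (y')^2) ) = 0  ⇒  y' / sqrt(1 + (y')^2) = const.
Hence y' is constant, so y(x) is affine.
Fitting the endpoints (-3, -5) and (3, 2):
    slope m = (2 − (-5)) / (3 − (-3)) = 7/6,
    intercept c = (-5) − m·(-3) = -3/2.
Extremal: y(x) = (7/6) x - 3/2.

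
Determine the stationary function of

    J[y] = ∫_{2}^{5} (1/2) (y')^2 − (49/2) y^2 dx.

The Lagrangian is L = (1/2) (y')^2 − (49/2) y^2.
Compute ∂L/∂y = -49y, ∂L/∂y' = y'.
The Euler-Lagrange equation d/dx(∂L/∂y') − ∂L/∂y = 0 reduces to
    y'' + 49 y = 0.
Its general solution is
    y(x) = A sin(7x) + B cos(7x),
with A, B fixed by the endpoint conditions.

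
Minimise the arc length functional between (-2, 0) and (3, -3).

Arc-length functional: J[y] = ∫ sqrt(1 + (y')^2) dx.
Lagrangian L = sqrt(1 + (y')^2) has no explicit y dependence, so ∂L/∂y = 0 and the Euler-Lagrange equation gives
    d/dx( y' / sqrt(1 + (y')^2) ) = 0  ⇒  y' / sqrt(1 + (y')^2) = const.
Hence y' is constant, so y(x) is affine.
Fitting the endpoints (-2, 0) and (3, -3):
    slope m = ((-3) − 0) / (3 − (-2)) = -3/5,
    intercept c = 0 − m·(-2) = -6/5.
Extremal: y(x) = (-3/5) x - 6/5.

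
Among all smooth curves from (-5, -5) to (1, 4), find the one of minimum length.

Arc-length functional: J[y] = ∫ sqrt(1 + (y')^2) dx.
Lagrangian L = sqrt(1 + (y')^2) has no explicit y dependence, so ∂L/∂y = 0 and the Euler-Lagrange equation gives
    d/dx( y' / sqrt(1 + (y')^2) ) = 0  ⇒  y' / sqrt(1 + (y')^2) = const.
Hence y' is constant, so y(x) is affine.
Fitting the endpoints (-5, -5) and (1, 4):
    slope m = (4 − (-5)) / (1 − (-5)) = 3/2,
    intercept c = (-5) − m·(-5) = 5/2.
Extremal: y(x) = (3/2) x + 5/2.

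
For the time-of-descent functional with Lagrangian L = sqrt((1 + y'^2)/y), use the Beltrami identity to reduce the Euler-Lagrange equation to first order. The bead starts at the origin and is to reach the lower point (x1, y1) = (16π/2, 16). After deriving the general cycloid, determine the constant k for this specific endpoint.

The Lagrangian L = sqrt((1 + y'^2) / y) has no explicit x dependence, so the Beltrami identity applies:
    L − y' ∂L/∂y' = C.
Compute ∂L/∂y' = y' / sqrt(y (1 + y'^2)).
Substitute:
    sqrt((1 + y'^2)/y) − y'·y' / sqrt(y (1 + y'^2))
    = (1 + y'^2) / sqrt(y (1 + y'^2)) − y'^2 / sqrt(y (1 + y'^2))
    = 1 / sqrt(y (1 + y'^2)) = C.
Squaring and rearranging gives the first integral
    y (1 + y'^2) = 1/C^2 =: k   (constant).
Solving this first-order ODE by the substitution
    y = (k/2)(1 − cos θ)
yields the cycloid parameterisation
    x(θ) = (k/2)(θ − sin θ),   y(θ) = (k/2)(1 − cos θ).
The constant k is fixed by the endpoint condition.
Now fit the given lower endpoint (x1, y1) = (16π/2, 16). At the bottom of the first arch (θ = π), the parametric equations give
    y(π) = (k/2)(1 − cos π) = k,
    x(π) = (k/2)(π − sin π) = kπ/2.
Matching y(π) = 16 gives k = 16, consistent with x(π) = 16π/2. Therefore the specific cycloid is
    x(θ) = (16/2)(θ − sin θ),   y(θ) = (16/2)(1 − cos θ).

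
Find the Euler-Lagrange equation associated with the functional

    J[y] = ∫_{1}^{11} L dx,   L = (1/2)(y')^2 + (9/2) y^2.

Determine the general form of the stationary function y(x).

The Lagrangian is L = (1/2)(y')^2 + (9/2) y^2.
∂L/∂y = 9y.
∂L/∂y' = y'.
The Euler-Lagrange equation d/dx(∂L/∂y') − ∂L/∂y = 0 becomes:
    y'' - 9 y = 0
General solution: y(x) = A e^(3x) + B e^(-3x), where A and B are arbitrary constants fixed by the endpoint conditions.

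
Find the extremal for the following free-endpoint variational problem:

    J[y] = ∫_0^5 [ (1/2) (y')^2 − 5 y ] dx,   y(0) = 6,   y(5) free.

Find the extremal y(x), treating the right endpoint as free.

The Lagrangian L = (1/2) (y')^2 − 5 y gives
    ∂L/∂y = −5,   ∂L/∂y' = y'.
Euler-Lagrange: d/dx(y') − (−5) = 0, i.e. y'' + 5 = 0, so
    y(x) = −(5/2) x^2 + C1 x + C2.
Fixed left endpoint y(0) = 6 ⇒ C2 = 6.
The right endpoint x = 5 is free, so the natural (transversality) condition is ∂L/∂y' |_{x=5} = 0, i.e. y'(5) = 0.
Compute y'(x) = −5 x + C1, so y'(5) = −25 + C1 = 0 ⇒ C1 = 25.
Therefore the extremal is
    y(x) = −(5/2) x^2 + 25 x + 6.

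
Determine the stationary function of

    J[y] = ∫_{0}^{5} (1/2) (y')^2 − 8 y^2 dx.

The Lagrangian is L = (1/2) (y')^2 − 8 y^2.
Compute ∂L/∂y = -16y, ∂L/∂y' = y'.
The Euler-Lagrange equation d/dx(∂L/∂y') − ∂L/∂y = 0 reduces to
    y'' + 16 y = 0.
Its general solution is
    y(x) = A sin(4x) + B cos(4x),
with A, B fixed by the endpoint conditions.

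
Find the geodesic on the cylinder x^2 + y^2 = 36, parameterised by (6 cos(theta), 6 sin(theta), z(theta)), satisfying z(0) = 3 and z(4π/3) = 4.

Parameterise the cylinder of radius R = 6 as
    r(θ) = (6 cos θ, 6 sin θ, z(θ)).
The arc-length element is
    ds = sqrt(36 + (dz/dθ)^2) dθ,
so the Lagrangian is L = sqrt(36 + z'^2).
L depends on z' only, not on z or θ, so ∂L/∂z = 0 and
    ∂L/∂z' = z' / sqrt(36 + z'^2).
The Euler-Lagrange equation gives
    d/dθ( z' / sqrt(36 + z'^2) ) = 0,
so z' is constant. Integrating once:
    z(θ) = a θ + b,
a helix on the cylinder (a straight line when the cylinder is unrolled). The constants a, b are determined by the endpoint conditions.
With endpoint conditions z(0) = 3 and z(4π/3) = 4: from z(0) = b we get b = 3, and a·4π/3 + 3 = 4 gives a = 3/(4π), so
    z(θ) = (3/(4π)) θ + 3.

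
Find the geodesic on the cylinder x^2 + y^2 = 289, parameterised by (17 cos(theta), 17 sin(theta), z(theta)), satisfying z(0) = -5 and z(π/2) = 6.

Parameterise the cylinder of radius R = 17 as
    r(θ) = (17 cos θ, 17 sin θ, z(θ)).
The arc-length element is
    ds = sqrt(289 + (dz/dθ)^2) dθ,
so the Lagrangian is L = sqrt(289 + z'^2).
L depends on z' only, not on z or θ, so ∂L/∂z = 0 and
    ∂L/∂z' = z' / sqrt(289 + z'^2).
The Euler-Lagrange equation gives
    d/dθ( z' / sqrt(289 + z'^2) ) = 0,
so z' is constant. Integrating once:
    z(θ) = a θ + b,
a helix on the cylinder (a straight line when the cylinder is unrolled). The constants a, b are determined by the endpoint conditions.
With endpoint conditions z(0) = -5 and z(π/2) = 6: from z(0) = b we get b = -5, and a·π/2 + -5 = 6 gives a = 22/π, so
    z(θ) = (22/π) θ − 5.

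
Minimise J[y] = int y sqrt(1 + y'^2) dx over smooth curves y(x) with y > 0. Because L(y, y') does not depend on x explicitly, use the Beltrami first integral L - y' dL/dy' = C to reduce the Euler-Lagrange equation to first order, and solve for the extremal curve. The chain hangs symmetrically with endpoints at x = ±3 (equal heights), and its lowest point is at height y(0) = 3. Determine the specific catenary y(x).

The Lagrangian L(y, y') = y sqrt(1 + y'^2) has no explicit x dependence, so the Beltrami identity applies:
    L − y' ∂L/∂y' = C.
Compute ∂L/∂y' = y · y' / sqrt(1 + y'^2). Then
    L − y' ∂L/∂y'
    = y sqrt(1 + y'^2) − y · y'^2 / sqrt(1 + y'^2)
    = y (1 + y'^2 − y'^2) / sqrt(1 + y'^2)
    = y / sqrt(1 + y'^2) = C.
Squaring gives y^2 = C^2 (1 + y'^2), i.e.
    y'^2 = y^2 / C^2 − 1.
Separating variables,
    dy / sqrt(y^2 − C^2) = dx / C,
and integrating gives arccosh(y / C) = (x − a)/C, so
    y(x) = C cosh((x − a)/C),
the catenary. The constants C and a are fixed by the two endpoint conditions (and, for the hanging-chain problem, the length constraint selects C).
Now fit the given data. The endpoints x = ±3 are symmetric at equal height, so the catenary is even about its minimum: a = 0 and y(x) = C cosh(x/C). The lowest point is y(0) = C cosh(0) = C, and we are told y(0) = 3, so C = 3. Therefore
    y(x) = 3 cosh(x/3),
and at the endpoints
    y(±3) = 3 cosh(3/3).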